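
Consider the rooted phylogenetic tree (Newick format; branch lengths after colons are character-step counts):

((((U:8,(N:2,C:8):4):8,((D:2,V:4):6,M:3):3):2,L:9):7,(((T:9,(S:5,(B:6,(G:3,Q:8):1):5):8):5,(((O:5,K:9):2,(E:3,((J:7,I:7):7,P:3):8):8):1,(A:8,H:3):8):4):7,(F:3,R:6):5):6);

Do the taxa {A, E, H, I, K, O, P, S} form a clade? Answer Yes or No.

No

The MRCA of the listed taxa subtends ((T,(S,(B,(G,Q)))),(((O,K),(E,((J,I),P))),(A,H))).
That clade also contains B, G, J, Q, T, which are not in the proposed group, so the group is not monophyletic.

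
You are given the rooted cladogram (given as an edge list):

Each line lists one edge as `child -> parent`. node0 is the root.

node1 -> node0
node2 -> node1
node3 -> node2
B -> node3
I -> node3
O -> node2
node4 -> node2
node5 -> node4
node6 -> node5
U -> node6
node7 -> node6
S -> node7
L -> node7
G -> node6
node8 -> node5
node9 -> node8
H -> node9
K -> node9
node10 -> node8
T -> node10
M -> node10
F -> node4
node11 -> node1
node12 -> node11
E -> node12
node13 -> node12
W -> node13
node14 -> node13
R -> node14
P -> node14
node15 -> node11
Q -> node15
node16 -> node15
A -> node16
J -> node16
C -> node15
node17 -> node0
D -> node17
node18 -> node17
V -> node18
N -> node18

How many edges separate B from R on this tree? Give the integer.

8

The MRCA of B and R is the node subtending (((B,I),O,(((U,(S,L),G),((H,K),(T,M))),F)),((E,(W,(R,P))),(Q,(A,J),C))).
From B up to that node: 3 branches. From R up to the same node: 5 branches. Total: 3 + 5 = 8.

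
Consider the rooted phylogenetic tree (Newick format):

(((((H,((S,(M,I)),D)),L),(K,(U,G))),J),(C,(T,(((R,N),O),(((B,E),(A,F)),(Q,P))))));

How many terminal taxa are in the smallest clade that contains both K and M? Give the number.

The MRCA of K and M is the node subtending (((H,((S,(M,I)),D)),L),(K,(U,G))).
That clade contains 9 terminal taxa: D, G, H, I, K, L, M, S, U.

9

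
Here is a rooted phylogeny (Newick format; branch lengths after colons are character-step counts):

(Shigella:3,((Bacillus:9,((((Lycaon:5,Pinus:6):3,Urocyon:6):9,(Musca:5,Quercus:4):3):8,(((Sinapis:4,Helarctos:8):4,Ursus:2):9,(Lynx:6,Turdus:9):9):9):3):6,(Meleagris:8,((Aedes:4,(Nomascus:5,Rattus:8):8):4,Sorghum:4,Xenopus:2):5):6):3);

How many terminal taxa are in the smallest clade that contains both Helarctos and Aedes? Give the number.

17

The MRCA of Helarctos and Aedes is the node subtending ((Bacillus,((((Lycaon,Pinus),Urocyon),(Musca,Quercus)),(((Sinapis,Helarctos),Ursus),(Lynx,Turdus)))),(Meleagris,((Aedes,(Nomascus,Rattus)),Sorghum,Xenopus))).
That clade contains 17 terminal taxa: Aedes, Bacillus, Helarctos, Lycaon, Lynx, Meleagris, Musca, Nomascus, Pinus, Quercus, Rattus, Sinapis, Sorghum, Turdus, Urocyon, Ursus, Xenopus.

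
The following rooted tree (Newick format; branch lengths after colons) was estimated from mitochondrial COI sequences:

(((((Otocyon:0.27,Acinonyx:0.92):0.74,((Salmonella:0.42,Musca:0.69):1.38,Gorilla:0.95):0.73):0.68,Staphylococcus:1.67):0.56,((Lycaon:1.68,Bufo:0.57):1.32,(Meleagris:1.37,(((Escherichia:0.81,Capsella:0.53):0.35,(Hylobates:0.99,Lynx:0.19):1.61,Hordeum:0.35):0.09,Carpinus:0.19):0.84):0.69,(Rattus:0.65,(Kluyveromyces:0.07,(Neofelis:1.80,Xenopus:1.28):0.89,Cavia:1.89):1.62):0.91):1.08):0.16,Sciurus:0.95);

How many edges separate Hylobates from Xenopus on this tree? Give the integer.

9

The MRCA of Hylobates and Xenopus is the node subtending ((Lycaon,Bufo),(Meleagris,(((Escherichia,Capsella),(Hylobates,Lynx),Hordeum),Carpinus)),(Rattus,(Kluyveromyces,(Neofelis,Xenopus),Cavia))).
From Hylobates up to that node: 5 branches. From Xenopus up to the same node: 4 branches. Total: 5 + 4 = 9.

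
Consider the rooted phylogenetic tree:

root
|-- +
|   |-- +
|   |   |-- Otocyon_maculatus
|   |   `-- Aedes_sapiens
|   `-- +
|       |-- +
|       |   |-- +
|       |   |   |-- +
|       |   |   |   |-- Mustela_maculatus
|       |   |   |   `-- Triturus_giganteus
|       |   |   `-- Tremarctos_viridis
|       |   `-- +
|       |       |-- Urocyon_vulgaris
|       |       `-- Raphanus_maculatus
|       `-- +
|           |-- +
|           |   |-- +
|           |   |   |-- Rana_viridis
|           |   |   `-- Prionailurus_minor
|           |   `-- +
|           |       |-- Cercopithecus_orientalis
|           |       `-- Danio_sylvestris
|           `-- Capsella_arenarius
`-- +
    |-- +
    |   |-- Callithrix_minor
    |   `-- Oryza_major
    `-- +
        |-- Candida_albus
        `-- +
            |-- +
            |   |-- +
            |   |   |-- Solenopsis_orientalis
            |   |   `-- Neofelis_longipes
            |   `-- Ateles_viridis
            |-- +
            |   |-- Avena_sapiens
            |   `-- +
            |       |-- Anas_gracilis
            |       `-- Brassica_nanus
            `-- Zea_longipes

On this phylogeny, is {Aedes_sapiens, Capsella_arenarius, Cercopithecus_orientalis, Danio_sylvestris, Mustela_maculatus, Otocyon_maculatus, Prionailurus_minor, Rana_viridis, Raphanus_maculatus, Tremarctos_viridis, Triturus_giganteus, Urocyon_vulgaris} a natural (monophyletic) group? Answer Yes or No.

Yes

The most recent common ancestor of these taxa subtends ((Otocyon_maculatus,Aedes_sapiens),((((Mustela_maculatus,Triturus_giganteus),Tremarctos_viridis),(Urocyon_vulgaris,Raphanus_maculatus)),(((Rana_viridis,Prionailurus_minor),(Cercopithecus_orientalis,Danio_sylvestris)),Capsella_arenarius))).
That clade has exactly 12 tips — every listed taxon and nothing else — so the group is monophyletic.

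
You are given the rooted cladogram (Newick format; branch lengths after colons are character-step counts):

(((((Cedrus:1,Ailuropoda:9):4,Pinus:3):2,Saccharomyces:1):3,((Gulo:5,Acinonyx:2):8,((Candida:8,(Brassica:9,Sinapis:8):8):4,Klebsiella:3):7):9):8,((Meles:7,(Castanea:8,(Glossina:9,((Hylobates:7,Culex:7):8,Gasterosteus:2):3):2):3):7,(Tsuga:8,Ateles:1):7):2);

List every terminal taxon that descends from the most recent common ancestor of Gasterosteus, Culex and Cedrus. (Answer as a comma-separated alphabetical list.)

Tracing Gasterosteus: it sits inside ((Hylobates,Culex),Gasterosteus).
Tracing Culex: it sits inside (Hylobates,Culex).
Tracing Cedrus: it sits inside (Cedrus,Ailuropoda).
The smallest clade enclosing all 3 is the whole tree (their MRCA is the root), so the answer is all 18 tips in alphabetical order.

Acinonyx, Ailuropoda, Ateles, Brassica, Candida, Castanea, Cedrus, Culex, Gasterosteus, Glossina, Gulo, Hylobates, Klebsiella, Meles, Pinus, Saccharomyces, Sinapis, Tsuga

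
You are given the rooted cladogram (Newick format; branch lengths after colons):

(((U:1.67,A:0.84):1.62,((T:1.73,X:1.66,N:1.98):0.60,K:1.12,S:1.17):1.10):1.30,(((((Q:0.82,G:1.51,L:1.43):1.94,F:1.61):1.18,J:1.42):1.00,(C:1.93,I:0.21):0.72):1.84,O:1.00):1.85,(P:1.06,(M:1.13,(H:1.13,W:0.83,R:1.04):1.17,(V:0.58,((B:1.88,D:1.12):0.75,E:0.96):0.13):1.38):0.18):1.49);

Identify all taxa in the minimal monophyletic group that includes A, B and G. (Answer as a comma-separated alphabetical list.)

Tracing A: it sits inside (U,A).
Tracing B: it sits inside (B,D).
Tracing G: it sits inside (Q,G,L).
The smallest clade enclosing all 3 is the whole tree (their MRCA is the root), so the answer is all 24 tips in alphabetical order.

A, B, C, D, E, F, G, H, I, J, K, L, M, N, O, P, Q, R, S, T, U, V, W, X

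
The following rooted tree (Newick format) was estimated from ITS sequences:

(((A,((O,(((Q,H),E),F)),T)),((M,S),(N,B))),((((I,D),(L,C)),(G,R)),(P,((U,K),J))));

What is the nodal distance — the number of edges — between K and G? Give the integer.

7

The MRCA of K and G is the node subtending ((((I,D),(L,C)),(G,R)),(P,((U,K),J))).
From K up to that node: 4 branches. From G up to the same node: 3 branches. Total: 4 + 3 = 7.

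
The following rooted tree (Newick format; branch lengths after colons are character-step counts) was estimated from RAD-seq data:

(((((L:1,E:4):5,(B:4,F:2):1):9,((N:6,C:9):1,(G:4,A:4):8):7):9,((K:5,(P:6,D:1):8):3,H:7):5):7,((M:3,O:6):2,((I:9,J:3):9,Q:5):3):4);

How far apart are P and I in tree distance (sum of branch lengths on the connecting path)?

54

The path runs P → … → MRCA → … → I; the MRCA is the root of the tree.
Branch lengths along that path: 6 + 8 + 3 + 5 + 7 + 4 + 3 + 9 + 9 = 54.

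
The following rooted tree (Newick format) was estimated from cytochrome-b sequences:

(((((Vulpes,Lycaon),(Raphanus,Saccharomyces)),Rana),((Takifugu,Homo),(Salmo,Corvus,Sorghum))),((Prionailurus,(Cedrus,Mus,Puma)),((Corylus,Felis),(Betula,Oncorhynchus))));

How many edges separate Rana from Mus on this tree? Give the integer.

The MRCA of Rana and Mus is the root of the tree.
From Rana up to that node: 3 branches. From Mus up to the same node: 4 branches. Total: 3 + 4 = 7.

7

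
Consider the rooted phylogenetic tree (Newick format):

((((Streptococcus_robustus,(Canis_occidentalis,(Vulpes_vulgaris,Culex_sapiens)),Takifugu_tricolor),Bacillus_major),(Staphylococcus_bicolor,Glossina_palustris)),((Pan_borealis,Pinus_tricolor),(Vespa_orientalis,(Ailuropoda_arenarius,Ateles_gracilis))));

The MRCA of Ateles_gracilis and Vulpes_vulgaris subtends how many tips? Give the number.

The MRCA of Ateles_gracilis and Vulpes_vulgaris is the root, so the clade is the entire tree.
That clade contains 13 terminal taxa: Ailuropoda_arenarius, Ateles_gracilis, Bacillus_major, Canis_occidentalis, Culex_sapiens, Glossina_palustris, Pan_borealis, Pinus_tricolor, Staphylococcus_bicolor, Streptococcus_robustus, Takifugu_tricolor, Vespa_orientalis, Vulpes_vulgaris.

13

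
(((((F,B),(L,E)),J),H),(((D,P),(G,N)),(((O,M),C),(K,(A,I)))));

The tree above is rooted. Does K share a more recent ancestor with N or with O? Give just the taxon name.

The MRCA of K and O subtends (((O,M),C),(K,(A,I))) (6 taxa).
The MRCA of K and N subtends (((D,P),(G,N)),(((O,M),C),(K,(A,I)))) (10 taxa).
The first is nested inside the second, so K shares a more recent common ancestor with O.

O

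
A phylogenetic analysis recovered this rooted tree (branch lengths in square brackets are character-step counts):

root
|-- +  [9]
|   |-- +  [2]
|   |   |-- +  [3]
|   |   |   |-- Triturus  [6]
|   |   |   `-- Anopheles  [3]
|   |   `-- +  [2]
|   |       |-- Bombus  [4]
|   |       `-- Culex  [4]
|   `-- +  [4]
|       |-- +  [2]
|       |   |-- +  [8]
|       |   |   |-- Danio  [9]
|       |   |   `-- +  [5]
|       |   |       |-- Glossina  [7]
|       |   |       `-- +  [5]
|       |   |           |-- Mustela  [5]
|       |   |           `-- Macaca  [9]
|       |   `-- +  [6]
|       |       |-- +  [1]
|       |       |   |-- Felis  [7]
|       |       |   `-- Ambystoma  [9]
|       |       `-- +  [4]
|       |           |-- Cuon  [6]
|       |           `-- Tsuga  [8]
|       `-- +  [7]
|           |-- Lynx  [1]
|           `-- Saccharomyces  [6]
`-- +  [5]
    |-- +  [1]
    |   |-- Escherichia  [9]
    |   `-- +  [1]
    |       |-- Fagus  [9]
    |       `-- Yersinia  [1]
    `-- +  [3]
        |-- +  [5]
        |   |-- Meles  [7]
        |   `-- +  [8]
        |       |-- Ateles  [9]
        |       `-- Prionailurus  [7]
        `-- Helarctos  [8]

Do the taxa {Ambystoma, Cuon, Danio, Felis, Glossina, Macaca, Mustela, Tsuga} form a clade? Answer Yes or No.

Yes

The most recent common ancestor of these taxa subtends ((Danio,(Glossina,(Mustela,Macaca))),((Felis,Ambystoma),(Cuon,Tsuga))).
That clade has exactly 8 tips — every listed taxon and nothing else — so the group is monophyletic.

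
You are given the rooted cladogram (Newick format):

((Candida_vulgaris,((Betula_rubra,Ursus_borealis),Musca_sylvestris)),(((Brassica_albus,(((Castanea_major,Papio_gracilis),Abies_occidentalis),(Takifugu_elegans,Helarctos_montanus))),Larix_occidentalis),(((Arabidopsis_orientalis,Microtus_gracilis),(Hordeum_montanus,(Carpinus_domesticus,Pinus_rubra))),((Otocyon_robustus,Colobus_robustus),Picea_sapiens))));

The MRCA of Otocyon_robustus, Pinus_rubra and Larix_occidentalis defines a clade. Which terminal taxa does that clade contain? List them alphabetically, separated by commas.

Abies_occidentalis, Arabidopsis_orientalis, Brassica_albus, Carpinus_domesticus, Castanea_major, Colobus_robustus, Helarctos_montanus, Hordeum_montanus, Larix_occidentalis, Microtus_gracilis, Otocyon_robustus, Papio_gracilis, Picea_sapiens, Pinus_rubra, Takifugu_elegans

Tracing Otocyon_robustus: it sits inside (Otocyon_robustus,Colobus_robustus).
Tracing Pinus_rubra: it sits inside (Carpinus_domesticus,Pinus_rubra).
Tracing Larix_occidentalis: it sits inside ((Brassica_albus,(((Castanea_major,Papio_gracilis),Abies_occidentalis),(Takifugu_elegans,Helarctos_montanus))),Larix_occidentalis).
The smallest clade enclosing all 3 is (((Brassica_albus,(((Castanea_major,Papio_gracilis),Abies_occidentalis),(Takifugu_elegans,Helarctos_montanus))),Larix_occidentalis),(((Arabidopsis_orientalis,Microtus_gracilis),(Hordeum_montanus,(Carpinus_domesticus,Pinus_rubra))),((Otocyon_robustus,Colobus_robustus),Picea_sapiens))); the answer is its 15 terminal taxa in alphabetical order.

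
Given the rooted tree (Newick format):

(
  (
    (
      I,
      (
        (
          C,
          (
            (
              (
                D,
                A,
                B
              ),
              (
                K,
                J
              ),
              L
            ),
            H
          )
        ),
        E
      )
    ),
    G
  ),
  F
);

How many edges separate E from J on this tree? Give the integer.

The MRCA of E and J is the node subtending ((C,(((D,A,B),(K,J),L),H)),E).
From E up to that node: 1 branch. From J up to the same node: 5 branches. Total: 1 + 5 = 6.

6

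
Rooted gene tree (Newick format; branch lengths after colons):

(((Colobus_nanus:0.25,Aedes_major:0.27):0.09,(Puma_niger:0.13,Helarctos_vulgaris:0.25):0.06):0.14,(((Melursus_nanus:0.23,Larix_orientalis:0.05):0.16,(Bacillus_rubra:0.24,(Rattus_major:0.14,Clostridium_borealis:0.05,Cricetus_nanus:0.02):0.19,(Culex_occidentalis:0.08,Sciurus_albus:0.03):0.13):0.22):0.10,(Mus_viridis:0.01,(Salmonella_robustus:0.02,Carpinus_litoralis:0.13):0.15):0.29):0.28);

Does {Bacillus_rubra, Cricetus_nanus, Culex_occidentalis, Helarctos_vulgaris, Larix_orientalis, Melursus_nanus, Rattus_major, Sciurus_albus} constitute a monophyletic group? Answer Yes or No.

No

The MRCA of the listed taxa is the root, so the smallest clade containing them is the whole tree.
That clade also contains Aedes_major, Carpinus_litoralis, Clostridium_borealis, Colobus_nanus, Mus_viridis, Puma_niger, Salmonella_robustus, which are not in the proposed group, so the group is not monophyletic.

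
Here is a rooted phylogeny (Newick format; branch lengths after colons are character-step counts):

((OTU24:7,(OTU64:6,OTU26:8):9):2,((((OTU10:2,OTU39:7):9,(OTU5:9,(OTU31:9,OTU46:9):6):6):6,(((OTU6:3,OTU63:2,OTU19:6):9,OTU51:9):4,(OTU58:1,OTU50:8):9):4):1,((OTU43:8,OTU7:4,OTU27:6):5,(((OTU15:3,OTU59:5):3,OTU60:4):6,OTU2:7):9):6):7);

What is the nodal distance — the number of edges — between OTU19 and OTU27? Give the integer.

8

The MRCA of OTU19 and OTU27 is the node subtending ((((OTU10,OTU39),(OTU5,(OTU31,OTU46))),(((OTU6,OTU63,OTU19),OTU51),(OTU58,OTU50))),((OTU43,OTU7,OTU27),(((OTU15,OTU59),OTU60),OTU2))).
From OTU19 up to that node: 5 branches. From OTU27 up to the same node: 3 branches. Total: 5 + 3 = 8.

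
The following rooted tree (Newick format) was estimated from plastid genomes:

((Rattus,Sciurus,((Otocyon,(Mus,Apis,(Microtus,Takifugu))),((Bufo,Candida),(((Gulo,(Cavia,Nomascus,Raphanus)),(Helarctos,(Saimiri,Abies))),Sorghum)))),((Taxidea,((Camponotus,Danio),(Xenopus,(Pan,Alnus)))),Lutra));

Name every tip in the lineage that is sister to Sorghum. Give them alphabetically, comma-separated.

Sorghum attaches to the tree at the node subtending (((Gulo,(Cavia,Nomascus,Raphanus)),(Helarctos,(Saimiri,Abies))),Sorghum).
The other lineage descending from that same node — the sister group — is ((Gulo,(Cavia,Nomascus,Raphanus)),(Helarctos,(Saimiri,Abies))); its 7 tips in alphabetical order are the answer.

Abies, Cavia, Gulo, Helarctos, Nomascus, Raphanus, Saimiri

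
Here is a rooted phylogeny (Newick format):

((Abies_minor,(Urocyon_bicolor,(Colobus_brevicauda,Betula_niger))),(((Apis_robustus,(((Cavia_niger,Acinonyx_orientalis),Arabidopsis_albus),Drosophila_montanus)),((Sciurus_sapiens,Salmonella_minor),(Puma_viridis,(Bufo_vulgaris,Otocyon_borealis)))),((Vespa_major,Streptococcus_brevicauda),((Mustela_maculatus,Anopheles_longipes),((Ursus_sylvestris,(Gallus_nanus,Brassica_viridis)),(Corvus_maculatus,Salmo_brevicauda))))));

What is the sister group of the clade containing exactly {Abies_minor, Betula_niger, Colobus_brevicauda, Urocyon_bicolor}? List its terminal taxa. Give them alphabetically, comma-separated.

Acinonyx_orientalis, Anopheles_longipes, Apis_robustus, Arabidopsis_albus, Brassica_viridis, Bufo_vulgaris, Cavia_niger, Corvus_maculatus, Drosophila_montanus, Gallus_nanus, Mustela_maculatus, Otocyon_borealis, Puma_viridis, Salmo_brevicauda, Salmonella_minor, Sciurus_sapiens, Streptococcus_brevicauda, Ursus_sylvestris, Vespa_major

The clade containing exactly {Abies_minor, Betula_niger, Colobus_brevicauda, Urocyon_bicolor} attaches directly to the root of the tree.
The other lineage descending from that same node — the sister group — is (((Apis_robustus,(((Cavia_niger,Acinonyx_orientalis),Arabidopsis_albus),Drosophila_montanus)),((Sciurus_sapiens,Salmonella_minor),(Puma_viridis,(Bufo_vulgaris,Otocyon_borealis)))),((Vespa_major,Streptococcus_brevicauda),((Mustela_maculatus,Anopheles_longipes),((Ursus_sylvestris,(Gallus_nanus,Brassica_viridis)),(Corvus_maculatus,Salmo_brevicauda))))); its 19 tips in alphabetical order are the answer.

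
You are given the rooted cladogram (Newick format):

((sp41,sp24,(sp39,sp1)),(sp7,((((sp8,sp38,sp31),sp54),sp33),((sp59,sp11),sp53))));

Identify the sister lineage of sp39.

sp1

sp39 attaches to the tree at the node subtending (sp39,sp1).
The other lineage descending from that same node — the sister group — is the single tip sp1.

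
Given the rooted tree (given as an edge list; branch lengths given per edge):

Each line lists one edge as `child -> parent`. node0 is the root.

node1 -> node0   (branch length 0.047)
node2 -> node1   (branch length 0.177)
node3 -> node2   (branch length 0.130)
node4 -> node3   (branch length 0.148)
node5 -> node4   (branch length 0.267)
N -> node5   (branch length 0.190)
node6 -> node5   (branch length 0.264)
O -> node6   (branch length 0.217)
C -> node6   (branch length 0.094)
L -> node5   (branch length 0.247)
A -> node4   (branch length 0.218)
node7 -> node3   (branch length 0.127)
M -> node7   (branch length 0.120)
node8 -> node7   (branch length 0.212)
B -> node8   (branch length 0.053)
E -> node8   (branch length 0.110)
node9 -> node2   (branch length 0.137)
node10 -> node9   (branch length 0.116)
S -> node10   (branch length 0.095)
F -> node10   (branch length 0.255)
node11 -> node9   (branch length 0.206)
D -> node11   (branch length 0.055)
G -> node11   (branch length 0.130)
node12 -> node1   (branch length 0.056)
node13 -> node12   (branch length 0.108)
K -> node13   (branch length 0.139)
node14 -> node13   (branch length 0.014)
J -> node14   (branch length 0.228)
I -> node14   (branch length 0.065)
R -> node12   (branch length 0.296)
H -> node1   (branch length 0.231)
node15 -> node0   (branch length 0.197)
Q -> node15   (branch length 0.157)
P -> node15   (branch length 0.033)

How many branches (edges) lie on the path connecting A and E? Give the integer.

The MRCA of A and E is the node subtending (((N,(O,C),L),A),(M,(B,E))).
From A up to that node: 2 branches. From E up to the same node: 3 branches. Total: 2 + 3 = 5.

5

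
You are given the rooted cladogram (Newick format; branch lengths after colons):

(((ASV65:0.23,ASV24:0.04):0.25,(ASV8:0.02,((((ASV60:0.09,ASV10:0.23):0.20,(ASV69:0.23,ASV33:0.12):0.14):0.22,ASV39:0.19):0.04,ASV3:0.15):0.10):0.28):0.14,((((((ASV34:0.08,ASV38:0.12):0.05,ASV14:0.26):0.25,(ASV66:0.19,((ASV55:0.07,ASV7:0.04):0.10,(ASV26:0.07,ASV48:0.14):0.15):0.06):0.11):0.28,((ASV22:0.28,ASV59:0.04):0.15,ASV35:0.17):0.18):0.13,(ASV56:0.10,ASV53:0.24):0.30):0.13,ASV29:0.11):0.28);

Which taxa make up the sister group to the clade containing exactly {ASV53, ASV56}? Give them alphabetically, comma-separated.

ASV14, ASV22, ASV26, ASV34, ASV35, ASV38, ASV48, ASV55, ASV59, ASV66, ASV7

The clade containing exactly {ASV53, ASV56} attaches to the tree at the node subtending (((((ASV34,ASV38),ASV14),(ASV66,((ASV55,ASV7),(ASV26,ASV48)))),((ASV22,ASV59),ASV35)),(ASV56,ASV53)).
The other lineage descending from that same node — the sister group — is ((((ASV34,ASV38),ASV14),(ASV66,((ASV55,ASV7),(ASV26,ASV48)))),((ASV22,ASV59),ASV35)); its 11 tips in alphabetical order are the answer.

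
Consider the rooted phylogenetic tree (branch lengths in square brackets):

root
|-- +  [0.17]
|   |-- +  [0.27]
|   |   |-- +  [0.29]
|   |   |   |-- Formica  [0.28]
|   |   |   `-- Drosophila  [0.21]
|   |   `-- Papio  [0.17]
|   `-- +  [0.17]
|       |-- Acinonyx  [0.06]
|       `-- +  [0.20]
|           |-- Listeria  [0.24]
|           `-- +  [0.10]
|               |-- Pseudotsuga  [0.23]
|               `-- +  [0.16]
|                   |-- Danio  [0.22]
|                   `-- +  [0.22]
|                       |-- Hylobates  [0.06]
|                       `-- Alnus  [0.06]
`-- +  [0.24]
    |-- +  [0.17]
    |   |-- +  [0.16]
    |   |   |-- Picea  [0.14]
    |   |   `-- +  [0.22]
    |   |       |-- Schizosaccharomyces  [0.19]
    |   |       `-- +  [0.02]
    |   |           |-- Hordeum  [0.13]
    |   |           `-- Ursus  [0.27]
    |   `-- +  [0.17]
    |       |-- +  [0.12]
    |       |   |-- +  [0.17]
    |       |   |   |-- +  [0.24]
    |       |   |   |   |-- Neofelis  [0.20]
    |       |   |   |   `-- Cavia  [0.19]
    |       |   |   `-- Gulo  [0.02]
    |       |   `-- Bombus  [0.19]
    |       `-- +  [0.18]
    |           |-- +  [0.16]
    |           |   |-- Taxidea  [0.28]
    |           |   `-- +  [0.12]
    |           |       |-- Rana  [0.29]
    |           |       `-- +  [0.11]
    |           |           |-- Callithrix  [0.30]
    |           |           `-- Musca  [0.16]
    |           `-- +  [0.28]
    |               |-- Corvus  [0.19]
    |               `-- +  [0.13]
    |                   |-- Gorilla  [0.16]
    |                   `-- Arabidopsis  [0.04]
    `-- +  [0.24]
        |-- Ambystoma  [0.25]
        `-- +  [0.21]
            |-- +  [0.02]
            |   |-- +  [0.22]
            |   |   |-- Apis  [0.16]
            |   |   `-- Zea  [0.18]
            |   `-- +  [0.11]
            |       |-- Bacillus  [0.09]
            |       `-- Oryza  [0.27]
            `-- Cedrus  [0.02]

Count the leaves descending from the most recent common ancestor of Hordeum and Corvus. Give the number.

15

The MRCA of Hordeum and Corvus is the node subtending ((Picea,(Schizosaccharomyces,(Hordeum,Ursus))),((((Neofelis,Cavia),Gulo),Bombus),((Taxidea,(Rana,(Callithrix,Musca))),(Corvus,(Gorilla,Arabidopsis))))).
That clade contains 15 terminal taxa: Arabidopsis, Bombus, Callithrix, Cavia, Corvus, Gorilla, Gulo, Hordeum, Musca, Neofelis, Picea, Rana, Schizosaccharomyces, Taxidea, Ursus.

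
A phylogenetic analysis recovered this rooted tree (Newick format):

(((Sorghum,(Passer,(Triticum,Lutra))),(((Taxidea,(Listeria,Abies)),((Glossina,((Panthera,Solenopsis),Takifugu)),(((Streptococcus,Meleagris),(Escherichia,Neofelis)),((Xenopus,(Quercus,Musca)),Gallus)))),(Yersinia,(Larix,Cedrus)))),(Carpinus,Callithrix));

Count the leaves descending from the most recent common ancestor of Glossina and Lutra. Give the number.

22

The MRCA of Glossina and Lutra is the node subtending ((Sorghum,(Passer,(Triticum,Lutra))),(((Taxidea,(Listeria,Abies)),((Glossina,((Panthera,Solenopsis),Takifugu)),(((Streptococcus,Meleagris),(Escherichia,Neofelis)),((Xenopus,(Quercus,Musca)),Gallus)))),(Yersinia,(Larix,Cedrus)))).
That clade contains 22 terminal taxa: Abies, Cedrus, Escherichia, Gallus, Glossina, Larix, Listeria, Lutra, Meleagris, Musca, Neofelis, Panthera, Passer, Quercus, Solenopsis, Sorghum, Streptococcus, Takifugu, Taxidea, Triticum, Xenopus, Yersinia.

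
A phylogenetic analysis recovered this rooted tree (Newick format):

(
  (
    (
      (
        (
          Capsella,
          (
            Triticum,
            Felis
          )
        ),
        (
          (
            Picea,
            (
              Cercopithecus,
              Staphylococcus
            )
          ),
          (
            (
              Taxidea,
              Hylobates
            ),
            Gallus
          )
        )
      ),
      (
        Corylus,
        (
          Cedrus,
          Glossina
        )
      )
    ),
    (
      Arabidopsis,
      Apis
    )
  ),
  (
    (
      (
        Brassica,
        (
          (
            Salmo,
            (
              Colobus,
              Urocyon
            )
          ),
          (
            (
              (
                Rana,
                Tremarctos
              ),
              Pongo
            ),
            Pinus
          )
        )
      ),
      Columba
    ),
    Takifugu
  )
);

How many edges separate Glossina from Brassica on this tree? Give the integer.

The MRCA of Glossina and Brassica is the root of the tree.
From Glossina up to that node: 5 branches. From Brassica up to the same node: 4 branches. Total: 5 + 4 = 9.

9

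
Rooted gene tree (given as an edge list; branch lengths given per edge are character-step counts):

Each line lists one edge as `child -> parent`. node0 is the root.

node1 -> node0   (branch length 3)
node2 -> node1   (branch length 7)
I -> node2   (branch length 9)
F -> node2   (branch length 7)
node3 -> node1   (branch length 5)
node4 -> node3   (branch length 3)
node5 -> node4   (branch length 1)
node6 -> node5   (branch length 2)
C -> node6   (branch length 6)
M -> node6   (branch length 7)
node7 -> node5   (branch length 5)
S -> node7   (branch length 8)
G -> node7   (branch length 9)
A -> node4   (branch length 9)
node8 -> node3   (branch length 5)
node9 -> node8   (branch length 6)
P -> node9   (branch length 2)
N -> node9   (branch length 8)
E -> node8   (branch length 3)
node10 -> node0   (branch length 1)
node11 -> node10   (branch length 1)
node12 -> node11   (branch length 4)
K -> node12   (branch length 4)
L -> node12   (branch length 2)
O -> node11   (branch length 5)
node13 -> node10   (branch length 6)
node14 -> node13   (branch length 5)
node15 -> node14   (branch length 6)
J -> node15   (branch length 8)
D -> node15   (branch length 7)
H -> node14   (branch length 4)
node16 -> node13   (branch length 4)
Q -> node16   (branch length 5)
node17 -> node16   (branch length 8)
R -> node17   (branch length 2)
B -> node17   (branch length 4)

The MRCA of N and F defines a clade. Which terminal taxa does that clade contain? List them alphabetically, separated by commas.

A, C, E, F, G, I, M, N, P, S

Tracing N: it sits inside (P,N).
Tracing F: it sits inside (I,F).
The smallest clade enclosing both is ((I,F),((((C,M),(S,G)),A),((P,N),E))); the answer is its 10 terminal taxa in alphabetical order.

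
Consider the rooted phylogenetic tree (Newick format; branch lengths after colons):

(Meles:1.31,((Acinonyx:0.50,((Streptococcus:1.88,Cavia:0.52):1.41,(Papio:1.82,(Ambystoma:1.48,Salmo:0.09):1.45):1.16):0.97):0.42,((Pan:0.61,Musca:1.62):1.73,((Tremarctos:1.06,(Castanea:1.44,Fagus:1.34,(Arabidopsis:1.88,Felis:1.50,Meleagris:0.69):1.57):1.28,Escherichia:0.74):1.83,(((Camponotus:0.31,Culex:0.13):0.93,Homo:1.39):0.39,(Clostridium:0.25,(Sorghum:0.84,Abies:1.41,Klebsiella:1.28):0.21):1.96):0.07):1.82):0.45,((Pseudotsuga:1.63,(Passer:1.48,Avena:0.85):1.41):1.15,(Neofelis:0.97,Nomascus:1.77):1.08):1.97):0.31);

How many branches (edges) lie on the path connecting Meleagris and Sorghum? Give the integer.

8

The MRCA of Meleagris and Sorghum is the node subtending ((Tremarctos,(Castanea,Fagus,(Arabidopsis,Felis,Meleagris)),Escherichia),(((Camponotus,Culex),Homo),(Clostridium,(Sorghum,Abies,Klebsiella)))).
From Meleagris up to that node: 4 branches. From Sorghum up to the same node: 4 branches. Total: 4 + 4 = 8.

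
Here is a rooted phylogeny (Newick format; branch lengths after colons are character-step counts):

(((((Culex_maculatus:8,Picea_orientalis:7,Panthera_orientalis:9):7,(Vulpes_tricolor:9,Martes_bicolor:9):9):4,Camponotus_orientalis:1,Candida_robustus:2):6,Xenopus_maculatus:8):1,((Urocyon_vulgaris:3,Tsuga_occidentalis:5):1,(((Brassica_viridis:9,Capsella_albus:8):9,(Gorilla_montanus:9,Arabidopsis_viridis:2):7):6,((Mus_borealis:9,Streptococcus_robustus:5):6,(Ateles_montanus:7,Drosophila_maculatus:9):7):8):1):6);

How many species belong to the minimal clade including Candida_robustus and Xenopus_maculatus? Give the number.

The MRCA of Candida_robustus and Xenopus_maculatus is the node subtending ((((Culex_maculatus,Picea_orientalis,Panthera_orientalis),(Vulpes_tricolor,Martes_bicolor)),Camponotus_orientalis,Candida_robustus),Xenopus_maculatus).
That clade contains 8 terminal taxa: Camponotus_orientalis, Candida_robustus, Culex_maculatus, Martes_bicolor, Panthera_orientalis, Picea_orientalis, Vulpes_tricolor, Xenopus_maculatus.

8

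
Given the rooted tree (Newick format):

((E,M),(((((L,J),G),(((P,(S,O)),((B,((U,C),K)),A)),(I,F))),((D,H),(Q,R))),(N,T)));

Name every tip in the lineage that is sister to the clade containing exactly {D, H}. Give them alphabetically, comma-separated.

Q, R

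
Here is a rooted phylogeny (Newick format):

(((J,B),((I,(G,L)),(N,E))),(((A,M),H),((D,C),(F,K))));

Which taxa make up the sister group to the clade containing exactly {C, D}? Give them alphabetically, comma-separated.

F, K

The clade containing exactly {C, D} attaches to the tree at the node subtending ((D,C),(F,K)).
The other lineage descending from that same node — the sister group — is (F,K); its 2 tips in alphabetical order are the answer.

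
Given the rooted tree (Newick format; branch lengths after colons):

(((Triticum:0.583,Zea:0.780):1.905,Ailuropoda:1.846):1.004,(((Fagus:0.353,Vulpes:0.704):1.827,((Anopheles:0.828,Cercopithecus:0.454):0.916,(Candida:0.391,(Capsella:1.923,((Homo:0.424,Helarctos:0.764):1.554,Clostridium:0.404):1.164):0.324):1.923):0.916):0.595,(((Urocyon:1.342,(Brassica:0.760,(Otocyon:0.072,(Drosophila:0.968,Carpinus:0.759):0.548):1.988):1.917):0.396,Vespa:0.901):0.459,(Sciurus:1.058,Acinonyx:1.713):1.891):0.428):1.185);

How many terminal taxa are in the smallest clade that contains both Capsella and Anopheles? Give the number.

The MRCA of Capsella and Anopheles is the node subtending ((Anopheles,Cercopithecus),(Candida,(Capsella,((Homo,Helarctos),Clostridium)))).
That clade contains 7 terminal taxa: Anopheles, Candida, Capsella, Cercopithecus, Clostridium, Helarctos, Homo.

7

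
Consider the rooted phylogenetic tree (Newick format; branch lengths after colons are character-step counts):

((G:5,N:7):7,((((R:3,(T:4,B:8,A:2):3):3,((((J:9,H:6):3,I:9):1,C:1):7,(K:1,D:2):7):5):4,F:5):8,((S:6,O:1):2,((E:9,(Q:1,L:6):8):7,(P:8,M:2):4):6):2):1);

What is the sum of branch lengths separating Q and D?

50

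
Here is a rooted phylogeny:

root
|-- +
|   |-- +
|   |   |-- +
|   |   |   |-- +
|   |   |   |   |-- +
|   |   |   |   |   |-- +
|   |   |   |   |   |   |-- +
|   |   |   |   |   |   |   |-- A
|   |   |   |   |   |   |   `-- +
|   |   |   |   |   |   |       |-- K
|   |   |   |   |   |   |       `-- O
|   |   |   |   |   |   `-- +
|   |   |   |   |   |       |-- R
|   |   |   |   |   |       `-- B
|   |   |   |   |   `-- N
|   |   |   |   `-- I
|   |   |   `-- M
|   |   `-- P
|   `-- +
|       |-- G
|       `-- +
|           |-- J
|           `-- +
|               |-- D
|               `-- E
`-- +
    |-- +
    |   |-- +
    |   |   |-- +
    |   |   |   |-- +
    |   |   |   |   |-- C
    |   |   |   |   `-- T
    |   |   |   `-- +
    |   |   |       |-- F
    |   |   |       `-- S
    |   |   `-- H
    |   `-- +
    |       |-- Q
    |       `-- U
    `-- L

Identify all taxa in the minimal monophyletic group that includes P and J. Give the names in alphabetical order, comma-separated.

A, B, D, E, G, I, J, K, M, N, O, P, R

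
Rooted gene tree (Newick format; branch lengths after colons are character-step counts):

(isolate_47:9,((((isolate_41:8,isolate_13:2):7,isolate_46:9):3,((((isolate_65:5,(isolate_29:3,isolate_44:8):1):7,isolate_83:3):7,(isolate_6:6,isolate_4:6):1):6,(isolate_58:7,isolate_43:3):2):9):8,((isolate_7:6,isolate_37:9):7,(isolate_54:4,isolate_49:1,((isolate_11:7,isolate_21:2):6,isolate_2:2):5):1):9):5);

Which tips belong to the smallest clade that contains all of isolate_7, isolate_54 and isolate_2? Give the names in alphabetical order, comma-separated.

isolate_11, isolate_2, isolate_21, isolate_37, isolate_49, isolate_54, isolate_7

Tracing isolate_7: it sits inside (isolate_7,isolate_37).
Tracing isolate_54: it sits inside (isolate_54,isolate_49,((isolate_11,isolate_21),isolate_2)).
Tracing isolate_2: it sits inside ((isolate_11,isolate_21),isolate_2).
The smallest clade enclosing all 3 is ((isolate_7,isolate_37),(isolate_54,isolate_49,((isolate_11,isolate_21),isolate_2))); the answer is its 7 terminal taxa in alphabetical order.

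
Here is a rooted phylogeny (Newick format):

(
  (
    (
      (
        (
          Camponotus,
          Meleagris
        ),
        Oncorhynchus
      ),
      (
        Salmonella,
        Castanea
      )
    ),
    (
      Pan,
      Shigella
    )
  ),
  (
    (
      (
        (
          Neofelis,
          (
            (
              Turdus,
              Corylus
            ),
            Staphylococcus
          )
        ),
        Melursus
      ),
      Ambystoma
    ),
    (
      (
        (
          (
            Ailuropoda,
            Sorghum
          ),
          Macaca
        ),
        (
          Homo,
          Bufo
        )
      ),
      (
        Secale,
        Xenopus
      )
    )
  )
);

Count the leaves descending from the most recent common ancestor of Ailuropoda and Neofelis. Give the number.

13

The MRCA of Ailuropoda and Neofelis is the node subtending ((((Neofelis,((Turdus,Corylus),Staphylococcus)),Melursus),Ambystoma),((((Ailuropoda,Sorghum),Macaca),(Homo,Bufo)),(Secale,Xenopus))).
That clade contains 13 terminal taxa: Ailuropoda, Ambystoma, Bufo, Corylus, Homo, Macaca, Melursus, Neofelis, Secale, Sorghum, Staphylococcus, Turdus, Xenopus.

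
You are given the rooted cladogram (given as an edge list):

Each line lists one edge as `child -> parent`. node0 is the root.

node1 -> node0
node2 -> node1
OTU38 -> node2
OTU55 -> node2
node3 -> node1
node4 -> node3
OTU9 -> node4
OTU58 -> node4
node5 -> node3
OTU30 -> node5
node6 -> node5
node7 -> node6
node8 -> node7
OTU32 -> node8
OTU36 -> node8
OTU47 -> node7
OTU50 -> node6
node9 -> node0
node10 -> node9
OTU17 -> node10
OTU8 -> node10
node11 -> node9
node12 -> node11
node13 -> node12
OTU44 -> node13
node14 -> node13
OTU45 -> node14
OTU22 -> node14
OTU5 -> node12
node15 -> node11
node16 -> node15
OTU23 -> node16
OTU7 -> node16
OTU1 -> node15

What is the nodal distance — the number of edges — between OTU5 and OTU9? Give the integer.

The MRCA of OTU5 and OTU9 is the root of the tree.
From OTU5 up to that node: 4 branches. From OTU9 up to the same node: 4 branches. Total: 4 + 4 = 8.

8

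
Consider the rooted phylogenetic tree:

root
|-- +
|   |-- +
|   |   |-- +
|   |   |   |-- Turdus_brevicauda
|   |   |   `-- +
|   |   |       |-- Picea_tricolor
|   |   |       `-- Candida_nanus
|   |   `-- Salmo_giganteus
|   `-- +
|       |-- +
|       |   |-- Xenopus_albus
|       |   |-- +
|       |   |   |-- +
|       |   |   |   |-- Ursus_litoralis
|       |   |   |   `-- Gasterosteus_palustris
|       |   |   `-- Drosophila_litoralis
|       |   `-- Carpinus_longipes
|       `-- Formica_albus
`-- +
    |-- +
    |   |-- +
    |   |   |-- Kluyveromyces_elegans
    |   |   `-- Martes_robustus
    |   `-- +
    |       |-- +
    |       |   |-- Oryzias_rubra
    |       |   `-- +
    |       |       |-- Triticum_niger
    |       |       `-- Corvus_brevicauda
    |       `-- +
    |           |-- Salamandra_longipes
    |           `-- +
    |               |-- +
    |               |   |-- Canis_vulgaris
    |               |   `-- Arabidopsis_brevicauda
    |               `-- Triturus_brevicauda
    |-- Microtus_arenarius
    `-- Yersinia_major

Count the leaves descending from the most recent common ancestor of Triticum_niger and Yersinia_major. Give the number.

11

The MRCA of Triticum_niger and Yersinia_major is the node subtending (((Kluyveromyces_elegans,Martes_robustus),((Oryzias_rubra,(Triticum_niger,Corvus_brevicauda)),(Salamandra_longipes,((Canis_vulgaris,Arabidopsis_brevicauda),Triturus_brevicauda)))),Microtus_arenarius,Yersinia_major).
That clade contains 11 terminal taxa: Arabidopsis_brevicauda, Canis_vulgaris, Corvus_brevicauda, Kluyveromyces_elegans, Martes_robustus, Microtus_arenarius, Oryzias_rubra, Salamandra_longipes, Triticum_niger, Triturus_brevicauda, Yersinia_major.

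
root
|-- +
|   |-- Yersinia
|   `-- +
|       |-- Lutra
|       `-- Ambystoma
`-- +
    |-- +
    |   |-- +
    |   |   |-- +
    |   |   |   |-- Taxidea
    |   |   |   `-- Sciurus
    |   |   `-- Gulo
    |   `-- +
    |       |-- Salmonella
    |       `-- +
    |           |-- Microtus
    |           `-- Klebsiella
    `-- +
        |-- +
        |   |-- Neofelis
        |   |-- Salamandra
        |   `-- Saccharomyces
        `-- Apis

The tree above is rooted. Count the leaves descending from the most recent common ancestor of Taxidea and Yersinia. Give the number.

The MRCA of Taxidea and Yersinia is the root, so the clade is the entire tree.
That clade contains 13 terminal taxa: Ambystoma, Apis, Gulo, Klebsiella, Lutra, Microtus, Neofelis, Saccharomyces, Salamandra, Salmonella, Sciurus, Taxidea, Yersinia.

13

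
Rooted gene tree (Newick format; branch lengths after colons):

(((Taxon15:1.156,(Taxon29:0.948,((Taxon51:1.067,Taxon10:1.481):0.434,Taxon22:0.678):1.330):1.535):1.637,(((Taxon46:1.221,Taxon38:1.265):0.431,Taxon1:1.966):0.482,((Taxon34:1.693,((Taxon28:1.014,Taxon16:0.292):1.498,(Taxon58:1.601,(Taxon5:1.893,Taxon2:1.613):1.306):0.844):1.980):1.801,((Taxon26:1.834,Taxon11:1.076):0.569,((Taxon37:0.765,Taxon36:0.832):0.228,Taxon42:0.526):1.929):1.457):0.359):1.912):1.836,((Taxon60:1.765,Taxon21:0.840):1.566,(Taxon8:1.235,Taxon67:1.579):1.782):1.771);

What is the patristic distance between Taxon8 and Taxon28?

The path runs Taxon8 → … → MRCA → … → Taxon28; the MRCA is the root of the tree.
Branch lengths along that path: 1.235 + 1.782 + 1.771 + 1.836 + 1.912 + 0.359 + 1.801 + 1.980 + 1.498 + 1.014 = 15.188.

15.188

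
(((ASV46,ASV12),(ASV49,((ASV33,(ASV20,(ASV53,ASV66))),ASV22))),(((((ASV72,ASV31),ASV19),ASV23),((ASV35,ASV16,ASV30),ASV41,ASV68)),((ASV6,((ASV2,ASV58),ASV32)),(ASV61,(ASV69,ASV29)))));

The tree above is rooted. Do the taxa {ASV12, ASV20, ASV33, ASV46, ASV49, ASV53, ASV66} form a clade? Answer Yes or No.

No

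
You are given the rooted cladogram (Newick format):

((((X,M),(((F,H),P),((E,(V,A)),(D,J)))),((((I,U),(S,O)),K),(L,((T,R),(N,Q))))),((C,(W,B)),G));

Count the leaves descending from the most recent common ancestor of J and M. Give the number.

10

The MRCA of J and M is the node subtending ((X,M),(((F,H),P),((E,(V,A)),(D,J)))).
That clade contains 10 terminal taxa: A, D, E, F, H, J, M, P, V, X.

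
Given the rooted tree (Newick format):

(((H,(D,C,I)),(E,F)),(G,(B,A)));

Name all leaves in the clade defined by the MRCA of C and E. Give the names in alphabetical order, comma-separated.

Tracing C: it sits inside (D,C,I).
Tracing E: it sits inside (E,F).
The smallest clade enclosing both is ((H,(D,C,I)),(E,F)); the answer is its 6 terminal taxa in alphabetical order.

C, D, E, F, H, I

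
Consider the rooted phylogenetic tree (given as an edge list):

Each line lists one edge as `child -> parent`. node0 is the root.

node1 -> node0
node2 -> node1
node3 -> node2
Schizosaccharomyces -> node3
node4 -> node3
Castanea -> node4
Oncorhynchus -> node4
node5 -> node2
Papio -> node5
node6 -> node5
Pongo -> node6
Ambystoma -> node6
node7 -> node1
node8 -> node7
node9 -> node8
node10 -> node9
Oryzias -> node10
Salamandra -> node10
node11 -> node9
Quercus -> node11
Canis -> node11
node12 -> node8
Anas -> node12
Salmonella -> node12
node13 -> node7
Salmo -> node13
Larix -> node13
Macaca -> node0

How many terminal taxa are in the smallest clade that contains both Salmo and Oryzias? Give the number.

8

The MRCA of Salmo and Oryzias is the node subtending ((((Oryzias,Salamandra),(Quercus,Canis)),(Anas,Salmonella)),(Salmo,Larix)).
That clade contains 8 terminal taxa: Anas, Canis, Larix, Oryzias, Quercus, Salamandra, Salmo, Salmonella.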